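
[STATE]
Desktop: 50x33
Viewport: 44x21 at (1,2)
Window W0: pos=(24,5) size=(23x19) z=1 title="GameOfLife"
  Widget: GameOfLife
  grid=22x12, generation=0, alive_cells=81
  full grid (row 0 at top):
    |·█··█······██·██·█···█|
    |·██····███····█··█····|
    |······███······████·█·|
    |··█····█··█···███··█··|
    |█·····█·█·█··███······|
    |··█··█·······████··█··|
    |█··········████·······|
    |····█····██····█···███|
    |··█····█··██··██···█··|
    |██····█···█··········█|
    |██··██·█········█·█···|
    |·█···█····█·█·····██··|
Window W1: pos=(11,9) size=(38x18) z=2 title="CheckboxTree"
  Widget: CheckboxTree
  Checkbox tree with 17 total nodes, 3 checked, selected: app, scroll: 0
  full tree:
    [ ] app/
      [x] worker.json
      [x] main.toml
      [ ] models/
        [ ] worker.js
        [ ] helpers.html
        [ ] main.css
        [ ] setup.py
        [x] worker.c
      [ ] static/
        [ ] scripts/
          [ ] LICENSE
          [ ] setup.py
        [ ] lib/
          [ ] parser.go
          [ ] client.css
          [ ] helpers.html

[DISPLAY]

                                            
                                            
                                            
                       ┏━━━━━━━━━━━━━━━━━━━━
                       ┃ GameOfLife         
                       ┠────────────────────
                       ┃Gen: 0              
          ┏━━━━━━━━━━━━━━━━━━━━━━━━━━━━━━━━━
          ┃ CheckboxTree                    
          ┠─────────────────────────────────
          ┃>[-] app/                        
          ┃   [x] worker.json               
          ┃   [x] main.toml                 
          ┃   [-] models/                   
          ┃     [ ] worker.js               
          ┃     [ ] helpers.html            
          ┃     [ ] main.css                
          ┃     [ ] setup.py                
          ┃     [x] worker.c                
          ┃   [ ] static/                   
          ┃     [ ] scripts/                


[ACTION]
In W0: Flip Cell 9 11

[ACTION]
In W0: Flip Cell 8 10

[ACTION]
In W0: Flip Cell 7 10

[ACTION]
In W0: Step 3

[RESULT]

                                            
                                            
                                            
                       ┏━━━━━━━━━━━━━━━━━━━━
                       ┃ GameOfLife         
                       ┠────────────────────
                       ┃Gen: 3              
          ┏━━━━━━━━━━━━━━━━━━━━━━━━━━━━━━━━━
          ┃ CheckboxTree                    
          ┠─────────────────────────────────
          ┃>[-] app/                        
          ┃   [x] worker.json               
          ┃   [x] main.toml                 
          ┃   [-] models/                   
          ┃     [ ] worker.js               
          ┃     [ ] helpers.html            
          ┃     [ ] main.css                
          ┃     [ ] setup.py                
          ┃     [x] worker.c                
          ┃   [ ] static/                   
          ┃     [ ] scripts/                


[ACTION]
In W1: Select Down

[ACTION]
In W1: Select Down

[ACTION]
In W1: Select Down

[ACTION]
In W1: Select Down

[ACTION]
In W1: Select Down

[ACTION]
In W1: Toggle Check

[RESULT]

                                            
                                            
                                            
                       ┏━━━━━━━━━━━━━━━━━━━━
                       ┃ GameOfLife         
                       ┠────────────────────
                       ┃Gen: 3              
          ┏━━━━━━━━━━━━━━━━━━━━━━━━━━━━━━━━━
          ┃ CheckboxTree                    
          ┠─────────────────────────────────
          ┃ [-] app/                        
          ┃   [x] worker.json               
          ┃   [x] main.toml                 
          ┃   [-] models/                   
          ┃     [ ] worker.js               
          ┃>    [x] helpers.html            
          ┃     [ ] main.css                
          ┃     [ ] setup.py                
          ┃     [x] worker.c                
          ┃   [ ] static/                   
          ┃     [ ] scripts/                


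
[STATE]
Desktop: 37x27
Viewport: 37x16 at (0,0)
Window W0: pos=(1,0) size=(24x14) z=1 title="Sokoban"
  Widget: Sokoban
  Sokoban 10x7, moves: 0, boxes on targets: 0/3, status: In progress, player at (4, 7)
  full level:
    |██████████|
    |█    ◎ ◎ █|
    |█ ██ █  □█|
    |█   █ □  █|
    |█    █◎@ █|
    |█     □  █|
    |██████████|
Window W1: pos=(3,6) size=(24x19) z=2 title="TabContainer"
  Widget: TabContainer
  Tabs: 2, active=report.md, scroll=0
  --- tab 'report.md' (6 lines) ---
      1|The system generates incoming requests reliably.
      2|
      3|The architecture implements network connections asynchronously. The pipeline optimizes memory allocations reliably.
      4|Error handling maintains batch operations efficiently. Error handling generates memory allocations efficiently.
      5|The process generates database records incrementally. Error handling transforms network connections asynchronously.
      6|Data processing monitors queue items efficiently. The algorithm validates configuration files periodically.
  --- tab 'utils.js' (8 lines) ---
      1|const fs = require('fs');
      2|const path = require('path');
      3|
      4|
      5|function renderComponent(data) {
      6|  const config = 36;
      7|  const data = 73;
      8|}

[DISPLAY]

 ┏━━━━━━━━━━━━━━━━━━━━━━┓            
 ┃ Sokoban              ┃            
 ┠──────────────────────┨            
 ┃██████████            ┃            
 ┃█    ◎ ◎ █            ┃            
 ┃█ ██ █  □█            ┃            
 ┃█┏━━━━━━━━━━━━━━━━━━━━━━┓          
 ┃█┃ TabContainer         ┃          
 ┃█┠──────────────────────┨          
 ┃█┃[report.md]│ utils.js ┃          
 ┃M┃──────────────────────┃          
 ┃ ┃The system generates i┃          
 ┃ ┃                      ┃          
 ┗━┃The architecture imple┃          
   ┃Error handling maintai┃          
   ┃The process generates ┃          


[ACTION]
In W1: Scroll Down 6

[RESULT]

 ┏━━━━━━━━━━━━━━━━━━━━━━┓            
 ┃ Sokoban              ┃            
 ┠──────────────────────┨            
 ┃██████████            ┃            
 ┃█    ◎ ◎ █            ┃            
 ┃█ ██ █  □█            ┃            
 ┃█┏━━━━━━━━━━━━━━━━━━━━━━┓          
 ┃█┃ TabContainer         ┃          
 ┃█┠──────────────────────┨          
 ┃█┃[report.md]│ utils.js ┃          
 ┃M┃──────────────────────┃          
 ┃ ┃Data processing monito┃          
 ┃ ┃                      ┃          
 ┗━┃                      ┃          
   ┃                      ┃          
   ┃                      ┃          


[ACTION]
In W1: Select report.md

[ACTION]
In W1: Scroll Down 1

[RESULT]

 ┏━━━━━━━━━━━━━━━━━━━━━━┓            
 ┃ Sokoban              ┃            
 ┠──────────────────────┨            
 ┃██████████            ┃            
 ┃█    ◎ ◎ █            ┃            
 ┃█ ██ █  □█            ┃            
 ┃█┏━━━━━━━━━━━━━━━━━━━━━━┓          
 ┃█┃ TabContainer         ┃          
 ┃█┠──────────────────────┨          
 ┃█┃[report.md]│ utils.js ┃          
 ┃M┃──────────────────────┃          
 ┃ ┃                      ┃          
 ┃ ┃The architecture imple┃          
 ┗━┃Error handling maintai┃          
   ┃The process generates ┃          
   ┃Data processing monito┃          


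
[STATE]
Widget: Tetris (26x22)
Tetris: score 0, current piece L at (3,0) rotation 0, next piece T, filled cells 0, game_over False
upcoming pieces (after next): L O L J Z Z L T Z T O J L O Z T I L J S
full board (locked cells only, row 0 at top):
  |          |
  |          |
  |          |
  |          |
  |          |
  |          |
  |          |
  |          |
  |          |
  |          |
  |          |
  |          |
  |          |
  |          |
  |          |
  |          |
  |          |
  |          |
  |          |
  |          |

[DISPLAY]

     ▒    │Next:          
   ▒▒▒    │ ▒             
          │▒▒▒            
          │               
          │               
          │               
          │Score:         
          │0              
          │               
          │               
          │               
          │               
          │               
          │               
          │               
          │               
          │               
          │               
          │               
          │               
          │               
          │               


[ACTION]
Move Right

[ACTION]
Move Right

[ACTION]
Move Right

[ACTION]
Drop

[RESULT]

          │Next:          
        ▒ │ ▒             
      ▒▒▒ │▒▒▒            
          │               
          │               
          │               
          │Score:         
          │0              
          │               
          │               
          │               
          │               
          │               
          │               
          │               
          │               
          │               
          │               
          │               
          │               
          │               
          │               


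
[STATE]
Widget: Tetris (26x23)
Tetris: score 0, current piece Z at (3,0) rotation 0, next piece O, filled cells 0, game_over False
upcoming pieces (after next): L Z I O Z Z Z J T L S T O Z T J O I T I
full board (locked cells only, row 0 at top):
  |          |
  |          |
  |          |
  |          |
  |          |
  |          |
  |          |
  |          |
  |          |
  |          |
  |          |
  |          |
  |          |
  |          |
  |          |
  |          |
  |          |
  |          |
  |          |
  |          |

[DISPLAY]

   ▓▓     │Next:          
    ▓▓    │▓▓             
          │▓▓             
          │               
          │               
          │               
          │Score:         
          │0              
          │               
          │               
          │               
          │               
          │               
          │               
          │               
          │               
          │               
          │               
          │               
          │               
          │               
          │               
          │               


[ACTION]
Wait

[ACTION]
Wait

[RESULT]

          │Next:          
          │▓▓             
   ▓▓     │▓▓             
    ▓▓    │               
          │               
          │               
          │Score:         
          │0              
          │               
          │               
          │               
          │               
          │               
          │               
          │               
          │               
          │               
          │               
          │               
          │               
          │               
          │               
          │               


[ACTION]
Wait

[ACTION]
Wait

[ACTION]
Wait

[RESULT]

          │Next:          
          │▓▓             
          │▓▓             
          │               
          │               
   ▓▓     │               
    ▓▓    │Score:         
          │0              
          │               
          │               
          │               
          │               
          │               
          │               
          │               
          │               
          │               
          │               
          │               
          │               
          │               
          │               
          │               


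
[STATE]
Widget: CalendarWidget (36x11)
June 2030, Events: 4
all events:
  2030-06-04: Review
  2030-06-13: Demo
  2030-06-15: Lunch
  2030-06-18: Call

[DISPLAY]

             June 2030              
Mo Tu We Th Fr Sa Su                
                1  2                
 3  4*  5  6  7  8  9               
10 11 12 13* 14 15* 16              
17 18* 19 20 21 22 23               
24 25 26 27 28 29 30                
                                    
                                    
                                    
                                    


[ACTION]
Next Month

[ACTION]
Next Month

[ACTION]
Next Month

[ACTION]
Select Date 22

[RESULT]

           September 2030           
Mo Tu We Th Fr Sa Su                
                   1                
 2  3  4  5  6  7  8                
 9 10 11 12 13 14 15                
16 17 18 19 20 21 [22]              
23 24 25 26 27 28 29                
30                                  
                                    
                                    
                                    


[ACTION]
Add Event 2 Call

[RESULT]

           September 2030           
Mo Tu We Th Fr Sa Su                
                   1                
 2*  3  4  5  6  7  8               
 9 10 11 12 13 14 15                
16 17 18 19 20 21 [22]              
23 24 25 26 27 28 29                
30                                  
                                    
                                    
                                    


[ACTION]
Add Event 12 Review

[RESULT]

           September 2030           
Mo Tu We Th Fr Sa Su                
                   1                
 2*  3  4  5  6  7  8               
 9 10 11 12* 13 14 15               
16 17 18 19 20 21 [22]              
23 24 25 26 27 28 29                
30                                  
                                    
                                    
                                    


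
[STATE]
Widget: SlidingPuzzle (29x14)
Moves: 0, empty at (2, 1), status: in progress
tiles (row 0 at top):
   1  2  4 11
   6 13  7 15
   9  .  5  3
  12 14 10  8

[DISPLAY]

┌────┬────┬────┬────┐        
│  1 │  2 │  4 │ 11 │        
├────┼────┼────┼────┤        
│  6 │ 13 │  7 │ 15 │        
├────┼────┼────┼────┤        
│  9 │    │  5 │  3 │        
├────┼────┼────┼────┤        
│ 12 │ 14 │ 10 │  8 │        
└────┴────┴────┴────┘        
Moves: 0                     
                             
                             
                             
                             


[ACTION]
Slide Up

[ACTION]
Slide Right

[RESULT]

┌────┬────┬────┬────┐        
│  1 │  2 │  4 │ 11 │        
├────┼────┼────┼────┤        
│  6 │ 13 │  7 │ 15 │        
├────┼────┼────┼────┤        
│  9 │ 14 │  5 │  3 │        
├────┼────┼────┼────┤        
│    │ 12 │ 10 │  8 │        
└────┴────┴────┴────┘        
Moves: 2                     
                             
                             
                             
                             


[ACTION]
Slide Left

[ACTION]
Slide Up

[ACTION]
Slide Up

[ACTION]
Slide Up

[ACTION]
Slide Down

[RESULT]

┌────┬────┬────┬────┐        
│  1 │  2 │  4 │ 11 │        
├────┼────┼────┼────┤        
│  6 │ 13 │  7 │ 15 │        
├────┼────┼────┼────┤        
│  9 │    │  5 │  3 │        
├────┼────┼────┼────┤        
│ 12 │ 14 │ 10 │  8 │        
└────┴────┴────┴────┘        
Moves: 4                     
                             
                             
                             
                             


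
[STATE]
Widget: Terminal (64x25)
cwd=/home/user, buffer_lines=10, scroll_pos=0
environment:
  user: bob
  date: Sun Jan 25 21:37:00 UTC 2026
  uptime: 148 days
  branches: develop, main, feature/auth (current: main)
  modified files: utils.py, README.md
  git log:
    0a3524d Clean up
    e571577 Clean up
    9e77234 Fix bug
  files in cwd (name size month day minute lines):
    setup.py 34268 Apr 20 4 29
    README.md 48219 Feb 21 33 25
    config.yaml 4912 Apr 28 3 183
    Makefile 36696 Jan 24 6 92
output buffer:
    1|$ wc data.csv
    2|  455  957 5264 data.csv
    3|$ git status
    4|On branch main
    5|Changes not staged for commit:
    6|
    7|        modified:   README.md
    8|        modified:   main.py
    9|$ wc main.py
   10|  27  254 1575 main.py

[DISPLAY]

$ wc data.csv                                                   
  455  957 5264 data.csv                                        
$ git status                                                    
On branch main                                                  
Changes not staged for commit:                                  
                                                                
        modified:   README.md                                   
        modified:   main.py                                     
$ wc main.py                                                    
  27  254 1575 main.py                                          
$ █                                                             
                                                                
                                                                
                                                                
                                                                
                                                                
                                                                
                                                                
                                                                
                                                                
                                                                
                                                                
                                                                
                                                                
                                                                


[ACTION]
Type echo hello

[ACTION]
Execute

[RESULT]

$ wc data.csv                                                   
  455  957 5264 data.csv                                        
$ git status                                                    
On branch main                                                  
Changes not staged for commit:                                  
                                                                
        modified:   README.md                                   
        modified:   main.py                                     
$ wc main.py                                                    
  27  254 1575 main.py                                          
$ echo hello                                                    
hello                                                           
$ █                                                             
                                                                
                                                                
                                                                
                                                                
                                                                
                                                                
                                                                
                                                                
                                                                
                                                                
                                                                
                                                                


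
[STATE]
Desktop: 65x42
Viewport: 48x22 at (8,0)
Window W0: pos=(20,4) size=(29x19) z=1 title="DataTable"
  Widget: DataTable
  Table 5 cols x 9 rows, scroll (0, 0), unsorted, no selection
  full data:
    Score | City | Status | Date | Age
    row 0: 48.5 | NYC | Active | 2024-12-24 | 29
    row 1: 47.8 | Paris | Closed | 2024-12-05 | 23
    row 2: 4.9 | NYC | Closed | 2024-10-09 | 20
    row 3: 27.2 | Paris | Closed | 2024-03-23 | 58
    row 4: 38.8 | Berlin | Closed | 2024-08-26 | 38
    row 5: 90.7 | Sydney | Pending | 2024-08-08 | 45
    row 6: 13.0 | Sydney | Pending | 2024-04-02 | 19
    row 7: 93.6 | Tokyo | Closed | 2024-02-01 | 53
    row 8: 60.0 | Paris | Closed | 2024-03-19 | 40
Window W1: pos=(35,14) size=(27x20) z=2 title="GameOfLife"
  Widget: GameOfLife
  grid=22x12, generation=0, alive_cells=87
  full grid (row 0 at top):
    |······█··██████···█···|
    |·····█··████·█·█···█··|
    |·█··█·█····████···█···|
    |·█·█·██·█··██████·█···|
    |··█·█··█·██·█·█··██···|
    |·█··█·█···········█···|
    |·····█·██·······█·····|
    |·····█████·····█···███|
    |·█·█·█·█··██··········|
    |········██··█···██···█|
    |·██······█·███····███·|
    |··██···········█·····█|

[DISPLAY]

                                                
                                                
                                                
                                                
            ┏━━━━━━━━━━━━━━━━━━━━━━━━━━━┓       
            ┃ DataTable                 ┃       
            ┠───────────────────────────┨       
            ┃Score│City  │Status │Date  ┃       
            ┃─────┼──────┼───────┼──────┃       
            ┃48.5 │NYC   │Active │2024-1┃       
            ┃47.8 │Paris │Closed │2024-1┃       
            ┃4.9  │NYC   │Closed │2024-1┃       
            ┃27.2 │Paris │Closed │2024-0┃       
            ┃38.8 │Berlin│Closed │2024-0┃       
            ┃90.7 │Sydney│P┏━━━━━━━━━━━━━━━━━━━━
            ┃13.0 │Sydney│P┃ GameOfLife         
            ┃93.6 │Tokyo │C┠────────────────────
            ┃60.0 │Paris │C┃Gen: 0              
            ┃              ┃······█··██████···█·
            ┃              ┃·····█··████·█·█···█
            ┃              ┃·█··█·█····████···█·
            ┃              ┃·█·█·██·█··██████·█·


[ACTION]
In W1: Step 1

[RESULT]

                                                
                                                
                                                
                                                
            ┏━━━━━━━━━━━━━━━━━━━━━━━━━━━┓       
            ┃ DataTable                 ┃       
            ┠───────────────────────────┨       
            ┃Score│City  │Status │Date  ┃       
            ┃─────┼──────┼───────┼──────┃       
            ┃48.5 │NYC   │Active │2024-1┃       
            ┃47.8 │Paris │Closed │2024-1┃       
            ┃4.9  │NYC   │Closed │2024-1┃       
            ┃27.2 │Paris │Closed │2024-0┃       
            ┃38.8 │Berlin│Closed │2024-0┃       
            ┃90.7 │Sydney│P┏━━━━━━━━━━━━━━━━━━━━
            ┃13.0 │Sydney│P┃ GameOfLife         
            ┃93.6 │Tokyo │C┠────────────────────
            ┃60.0 │Paris │C┃Gen: 1              
            ┃              ┃········█····██·····
            ┃              ┃·····████······█··██
            ┃              ┃··█·█·█·█·······████
            ┃              ┃·█·█··█·██······█·██


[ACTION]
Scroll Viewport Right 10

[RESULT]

                                                
                                                
                                                
                                                
   ┏━━━━━━━━━━━━━━━━━━━━━━━━━━━┓                
   ┃ DataTable                 ┃                
   ┠───────────────────────────┨                
   ┃Score│City  │Status │Date  ┃                
   ┃─────┼──────┼───────┼──────┃                
   ┃48.5 │NYC   │Active │2024-1┃                
   ┃47.8 │Paris │Closed │2024-1┃                
   ┃4.9  │NYC   │Closed │2024-1┃                
   ┃27.2 │Paris │Closed │2024-0┃                
   ┃38.8 │Berlin│Closed │2024-0┃                
   ┃90.7 │Sydney│P┏━━━━━━━━━━━━━━━━━━━━━━━━━┓   
   ┃13.0 │Sydney│P┃ GameOfLife              ┃   
   ┃93.6 │Tokyo │C┠─────────────────────────┨   
   ┃60.0 │Paris │C┃Gen: 1                   ┃   
   ┃              ┃········█····██·······   ┃   
   ┃              ┃·····████······█··██··   ┃   
   ┃              ┃··█·█·█·█·······████··   ┃   
   ┃              ┃·█·█··█·██······█·██··   ┃   


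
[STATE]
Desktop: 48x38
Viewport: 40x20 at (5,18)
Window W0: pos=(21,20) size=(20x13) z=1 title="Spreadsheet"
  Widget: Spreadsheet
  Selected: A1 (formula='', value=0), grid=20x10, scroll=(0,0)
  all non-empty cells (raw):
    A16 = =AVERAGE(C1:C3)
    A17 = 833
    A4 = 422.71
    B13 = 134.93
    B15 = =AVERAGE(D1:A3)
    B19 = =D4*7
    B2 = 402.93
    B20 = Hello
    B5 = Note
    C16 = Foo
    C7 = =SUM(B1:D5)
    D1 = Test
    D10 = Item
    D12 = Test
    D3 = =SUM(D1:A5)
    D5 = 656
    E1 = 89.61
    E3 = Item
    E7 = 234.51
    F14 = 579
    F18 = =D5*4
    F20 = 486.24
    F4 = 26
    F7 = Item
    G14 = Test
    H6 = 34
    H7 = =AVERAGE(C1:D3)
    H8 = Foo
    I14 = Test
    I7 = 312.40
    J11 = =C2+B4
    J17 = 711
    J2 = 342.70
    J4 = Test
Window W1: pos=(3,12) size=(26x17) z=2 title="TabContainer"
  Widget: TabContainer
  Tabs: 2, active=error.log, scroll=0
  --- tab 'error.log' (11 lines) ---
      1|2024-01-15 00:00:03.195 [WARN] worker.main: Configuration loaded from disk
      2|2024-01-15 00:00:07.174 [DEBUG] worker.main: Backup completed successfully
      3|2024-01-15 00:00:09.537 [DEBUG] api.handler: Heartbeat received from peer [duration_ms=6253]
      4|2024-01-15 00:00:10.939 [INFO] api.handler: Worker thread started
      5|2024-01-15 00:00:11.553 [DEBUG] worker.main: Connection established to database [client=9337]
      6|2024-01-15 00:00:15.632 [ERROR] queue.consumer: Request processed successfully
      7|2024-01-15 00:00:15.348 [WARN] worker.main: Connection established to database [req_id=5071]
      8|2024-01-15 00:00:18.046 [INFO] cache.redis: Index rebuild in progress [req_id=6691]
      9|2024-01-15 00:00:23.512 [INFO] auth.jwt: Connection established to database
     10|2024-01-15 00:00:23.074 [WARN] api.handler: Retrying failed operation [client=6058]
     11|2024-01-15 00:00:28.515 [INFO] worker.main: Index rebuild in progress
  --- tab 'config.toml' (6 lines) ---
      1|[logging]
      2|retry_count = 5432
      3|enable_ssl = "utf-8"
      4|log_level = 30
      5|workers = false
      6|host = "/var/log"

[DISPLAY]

024-01-15 00:00:07.174 ┃                
024-01-15 00:00:09.537 ┃                
024-01-15 00:00:10.939 ┃━━━━━━━━━━━┓    
024-01-15 00:00:11.553 ┃sheet      ┃    
024-01-15 00:00:15.632 ┃───────────┨    
024-01-15 00:00:15.348 ┃           ┃    
024-01-15 00:00:18.046 ┃A       B  ┃    
024-01-15 00:00:23.512 ┃-----------┃    
024-01-15 00:00:23.074 ┃  [0]      ┃    
024-01-15 00:00:28.515 ┃    0  402.┃    
━━━━━━━━━━━━━━━━━━━━━━━┛    0      ┃    
                ┃  4   422.71      ┃    
                ┃  5        0Note  ┃    
                ┃  6        0      ┃    
                ┗━━━━━━━━━━━━━━━━━━┛    
                                        
                                        
                                        
                                        
                                        


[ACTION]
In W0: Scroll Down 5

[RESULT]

024-01-15 00:00:07.174 ┃                
024-01-15 00:00:09.537 ┃                
024-01-15 00:00:10.939 ┃━━━━━━━━━━━┓    
024-01-15 00:00:11.553 ┃sheet      ┃    
024-01-15 00:00:15.632 ┃───────────┨    
024-01-15 00:00:15.348 ┃           ┃    
024-01-15 00:00:18.046 ┃A       B  ┃    
024-01-15 00:00:23.512 ┃-----------┃    
024-01-15 00:00:23.074 ┃    0      ┃    
024-01-15 00:00:28.515 ┃    0      ┃    
━━━━━━━━━━━━━━━━━━━━━━━┛    0      ┃    
                ┃  9        0      ┃    
                ┃ 10        0      ┃    
                ┃ 11        0      ┃    
                ┗━━━━━━━━━━━━━━━━━━┛    
                                        
                                        
                                        
                                        
                                        


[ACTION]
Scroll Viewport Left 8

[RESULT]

   ┃2024-01-15 00:00:07.174 ┃           
   ┃2024-01-15 00:00:09.537 ┃           
   ┃2024-01-15 00:00:10.939 ┃━━━━━━━━━━━
   ┃2024-01-15 00:00:11.553 ┃sheet      
   ┃2024-01-15 00:00:15.632 ┃───────────
   ┃2024-01-15 00:00:15.348 ┃           
   ┃2024-01-15 00:00:18.046 ┃A       B  
   ┃2024-01-15 00:00:23.512 ┃-----------
   ┃2024-01-15 00:00:23.074 ┃    0      
   ┃2024-01-15 00:00:28.515 ┃    0      
   ┗━━━━━━━━━━━━━━━━━━━━━━━━┛    0      
                     ┃  9        0      
                     ┃ 10        0      
                     ┃ 11        0      
                     ┗━━━━━━━━━━━━━━━━━━
                                        
                                        
                                        
                                        
                                        


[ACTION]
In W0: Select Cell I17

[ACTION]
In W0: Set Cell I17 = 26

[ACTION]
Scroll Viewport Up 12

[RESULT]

                                        
                                        
                                        
                                        
                                        
                                        
   ┏━━━━━━━━━━━━━━━━━━━━━━━━┓           
   ┃ TabContainer           ┃           
   ┠────────────────────────┨           
   ┃[error.log]│ config.toml┃           
   ┃────────────────────────┃           
   ┃2024-01-15 00:00:03.195 ┃           
   ┃2024-01-15 00:00:07.174 ┃           
   ┃2024-01-15 00:00:09.537 ┃           
   ┃2024-01-15 00:00:10.939 ┃━━━━━━━━━━━
   ┃2024-01-15 00:00:11.553 ┃sheet      
   ┃2024-01-15 00:00:15.632 ┃───────────
   ┃2024-01-15 00:00:15.348 ┃           
   ┃2024-01-15 00:00:18.046 ┃A       B  
   ┃2024-01-15 00:00:23.512 ┃-----------


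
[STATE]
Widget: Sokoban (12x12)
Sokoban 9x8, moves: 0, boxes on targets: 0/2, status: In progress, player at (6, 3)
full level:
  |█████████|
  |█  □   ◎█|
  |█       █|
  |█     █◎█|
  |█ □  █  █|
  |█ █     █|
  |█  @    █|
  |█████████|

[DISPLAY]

█████████   
█  □   ◎█   
█       █   
█     █◎█   
█ □  █  █   
█ █     █   
█  @    █   
█████████   
Moves: 0  0/
            
            
            


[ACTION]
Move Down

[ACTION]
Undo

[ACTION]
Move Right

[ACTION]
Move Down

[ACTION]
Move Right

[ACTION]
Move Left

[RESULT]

█████████   
█  □   ◎█   
█       █   
█     █◎█   
█ □  █  █   
█ █     █   
█   @   █   
█████████   
Moves: 3  0/
            
            
            


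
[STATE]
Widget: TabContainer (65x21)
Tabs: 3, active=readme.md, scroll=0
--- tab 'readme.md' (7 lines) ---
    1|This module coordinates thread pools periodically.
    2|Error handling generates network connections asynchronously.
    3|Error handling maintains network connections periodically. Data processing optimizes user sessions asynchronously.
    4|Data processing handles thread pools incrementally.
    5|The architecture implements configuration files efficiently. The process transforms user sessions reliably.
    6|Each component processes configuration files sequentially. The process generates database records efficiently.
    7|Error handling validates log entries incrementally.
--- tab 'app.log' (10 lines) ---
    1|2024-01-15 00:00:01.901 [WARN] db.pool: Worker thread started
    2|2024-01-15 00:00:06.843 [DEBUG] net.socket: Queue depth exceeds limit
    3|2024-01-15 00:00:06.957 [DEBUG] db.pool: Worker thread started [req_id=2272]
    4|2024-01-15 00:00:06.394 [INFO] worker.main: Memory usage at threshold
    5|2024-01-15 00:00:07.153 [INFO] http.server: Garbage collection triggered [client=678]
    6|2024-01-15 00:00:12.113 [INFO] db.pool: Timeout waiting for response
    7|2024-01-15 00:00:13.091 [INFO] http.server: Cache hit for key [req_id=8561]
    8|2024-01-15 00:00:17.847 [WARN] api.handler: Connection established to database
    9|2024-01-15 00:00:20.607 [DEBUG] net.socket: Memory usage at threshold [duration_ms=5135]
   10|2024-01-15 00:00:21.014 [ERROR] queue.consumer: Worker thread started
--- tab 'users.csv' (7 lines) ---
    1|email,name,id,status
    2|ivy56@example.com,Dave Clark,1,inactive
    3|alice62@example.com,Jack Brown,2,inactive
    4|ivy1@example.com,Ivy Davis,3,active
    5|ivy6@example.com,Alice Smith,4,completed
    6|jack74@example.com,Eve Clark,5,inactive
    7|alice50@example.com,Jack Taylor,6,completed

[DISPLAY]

[readme.md]│ app.log │ users.csv                                 
─────────────────────────────────────────────────────────────────
This module coordinates thread pools periodically.               
Error handling generates network connections asynchronously.     
Error handling maintains network connections periodically. Data p
Data processing handles thread pools incrementally.              
The architecture implements configuration files efficiently. The 
Each component processes configuration files sequentially. The pr
Error handling validates log entries incrementally.              
                                                                 
                                                                 
                                                                 
                                                                 
                                                                 
                                                                 
                                                                 
                                                                 
                                                                 
                                                                 
                                                                 
                                                                 


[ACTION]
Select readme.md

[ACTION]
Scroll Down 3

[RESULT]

[readme.md]│ app.log │ users.csv                                 
─────────────────────────────────────────────────────────────────
Data processing handles thread pools incrementally.              
The architecture implements configuration files efficiently. The 
Each component processes configuration files sequentially. The pr
Error handling validates log entries incrementally.              
                                                                 
                                                                 
                                                                 
                                                                 
                                                                 
                                                                 
                                                                 
                                                                 
                                                                 
                                                                 
                                                                 
                                                                 
                                                                 
                                                                 
                                                                 


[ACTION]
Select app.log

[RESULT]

 readme.md │[app.log]│ users.csv                                 
─────────────────────────────────────────────────────────────────
2024-01-15 00:00:01.901 [WARN] db.pool: Worker thread started    
2024-01-15 00:00:06.843 [DEBUG] net.socket: Queue depth exceeds l
2024-01-15 00:00:06.957 [DEBUG] db.pool: Worker thread started [r
2024-01-15 00:00:06.394 [INFO] worker.main: Memory usage at thres
2024-01-15 00:00:07.153 [INFO] http.server: Garbage collection tr
2024-01-15 00:00:12.113 [INFO] db.pool: Timeout waiting for respo
2024-01-15 00:00:13.091 [INFO] http.server: Cache hit for key [re
2024-01-15 00:00:17.847 [WARN] api.handler: Connection establishe
2024-01-15 00:00:20.607 [DEBUG] net.socket: Memory usage at thres
2024-01-15 00:00:21.014 [ERROR] queue.consumer: Worker thread sta
                                                                 
                                                                 
                                                                 
                                                                 
                                                                 
                                                                 
                                                                 
                                                                 
                                                                 


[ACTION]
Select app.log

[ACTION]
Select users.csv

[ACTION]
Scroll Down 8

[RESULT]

 readme.md │ app.log │[users.csv]                                
─────────────────────────────────────────────────────────────────
alice50@example.com,Jack Taylor,6,completed                      
                                                                 
                                                                 
                                                                 
                                                                 
                                                                 
                                                                 
                                                                 
                                                                 
                                                                 
                                                                 
                                                                 
                                                                 
                                                                 
                                                                 
                                                                 
                                                                 
                                                                 
                                                                 
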